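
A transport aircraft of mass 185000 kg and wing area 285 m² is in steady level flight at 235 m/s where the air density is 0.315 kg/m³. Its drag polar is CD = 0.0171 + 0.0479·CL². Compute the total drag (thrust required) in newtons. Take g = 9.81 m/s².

Weight W = mg = 185000 × 9.81 = 1.8148×10^6 N; in level flight L = W.
q = ½ρv² = ½ × 0.315 × 235² = 8698 Pa.
CL = 2W/(ρv²S) = 2×1.8148×10^6/(0.315×235²×285) = 0.7321.
CD = 0.0171 + 0.0479 × 0.7321² = 0.04277.
D = q·S·CD = 8698 × 285 × 0.04277 = 1.06×10^5 N

D = 1.06×10^5 N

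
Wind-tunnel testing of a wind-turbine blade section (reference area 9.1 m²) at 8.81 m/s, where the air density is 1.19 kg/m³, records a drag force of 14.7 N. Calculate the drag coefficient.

CD = 0.035

From D = ½ρv²S·CD, rearranging gives CD = 2D/(ρv²S).
CD = 2 × 14.7 / (1.19 × 8.81² × 9.1) = 0.035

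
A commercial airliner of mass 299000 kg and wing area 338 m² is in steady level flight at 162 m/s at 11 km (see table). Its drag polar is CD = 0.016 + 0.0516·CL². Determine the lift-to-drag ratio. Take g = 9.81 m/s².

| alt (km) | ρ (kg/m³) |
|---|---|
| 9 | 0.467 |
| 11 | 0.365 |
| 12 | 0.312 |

At 11 km, from the table: ρ = 0.365 kg/m³.
Level flight ⇒ L = W = m·g = 299000 × 9.81 = 2.9332×10^6 N.
Dynamic pressure q = 0.5 × 0.365 × 162² = 4790 Pa.
Required CL = L/(qS) = 2.9332×10^6/(4790·338) = 1.812.
CD = 0.016 + 0.0516 × 1.812² = 0.1854.
L/D = CL/CD = 1.812 / 0.1854 = 9.77

L/D = 9.77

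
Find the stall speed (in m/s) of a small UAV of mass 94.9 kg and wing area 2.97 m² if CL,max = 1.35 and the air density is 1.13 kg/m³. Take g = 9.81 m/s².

V_stall = 20.3 m/s

At stall, lift equals weight: L = W = m·g = 94.9 × 9.81 = 931 N.
V_stall = √(2W/(ρ·S·CL,max)) = √(2 × 931 / (1.13 × 2.97 × 1.35))
V_stall = √411 = 20.3 m/s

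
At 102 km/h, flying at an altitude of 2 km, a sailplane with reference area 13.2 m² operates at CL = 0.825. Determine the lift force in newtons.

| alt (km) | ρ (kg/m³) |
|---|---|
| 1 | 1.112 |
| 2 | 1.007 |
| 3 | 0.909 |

L = 4400 N

At 2 km, from the table: ρ = 1.007 kg/m³.
Convert speed: v = 102 km/h ÷ 3.6 = 28.33 m/s.
L = ½ρv²S·CL = ½ × 1.007 × 28.33² × 13.2 × 0.825 = 4400 N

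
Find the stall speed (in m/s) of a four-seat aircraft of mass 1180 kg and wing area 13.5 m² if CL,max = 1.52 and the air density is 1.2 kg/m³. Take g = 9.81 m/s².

Stall occurs when L = W at CL,max. W = mg = 1180 × 9.81 = 11580 N.
V_stall = √(2W/(ρ·S·CL,max)) = √(2 × 11580 / (1.2 × 13.5 × 1.52))
V_stall = √940.2 = 30.7 m/s

V_stall = 30.7 m/s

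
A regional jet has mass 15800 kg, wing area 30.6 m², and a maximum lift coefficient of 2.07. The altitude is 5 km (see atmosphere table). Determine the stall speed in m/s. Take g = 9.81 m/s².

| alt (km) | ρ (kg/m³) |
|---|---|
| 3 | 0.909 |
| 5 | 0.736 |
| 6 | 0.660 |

At 5 km, from the table: ρ = 0.736 kg/m³.
Weight W = mg = 15800 × 9.81 = 1.55×10^5 N.
V_stall = √(2W/(ρ·S·CL,max)) = √(2 × 1.55×10^5 / (0.736 × 30.6 × 2.07))
V_stall = √6649 = 81.5 m/s

V_stall = 81.5 m/s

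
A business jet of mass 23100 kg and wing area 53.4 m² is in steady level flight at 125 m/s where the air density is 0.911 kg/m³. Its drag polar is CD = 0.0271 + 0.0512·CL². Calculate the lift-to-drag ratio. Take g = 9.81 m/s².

L/D = 13.2

Weight W = mg = 23100 × 9.81 = 2.2661×10^5 N; in level flight L = W.
Dynamic pressure q = 0.5 × 0.911 × 125² = 7117 Pa.
CL = 2W/(ρv²S) = 2×2.2661×10^5/(0.911×125²×53.4) = 0.5963.
CD = 0.0271 + 0.0512 × 0.5963² = 0.0453.
L/D = CL/CD = 0.5963 / 0.0453 = 13.2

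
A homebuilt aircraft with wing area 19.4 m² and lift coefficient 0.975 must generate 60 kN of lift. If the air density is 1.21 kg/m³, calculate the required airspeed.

v = 72.4 m/s

L = ½ρv²S·CL ⇒ v = √(2L/(ρ·S·CL))
v = √(2 × 60000 / (1.21 × 19.4 × 0.975)) = √5243 = 72.4 m/s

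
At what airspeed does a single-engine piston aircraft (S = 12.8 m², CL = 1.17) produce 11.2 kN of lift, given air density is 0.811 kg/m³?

L = ½ρv²S·CL ⇒ v = √(2L/(ρ·S·CL))
v = √(2 × 11200 / (0.811 × 12.8 × 1.17)) = √1844 = 42.9 m/s

v = 42.9 m/s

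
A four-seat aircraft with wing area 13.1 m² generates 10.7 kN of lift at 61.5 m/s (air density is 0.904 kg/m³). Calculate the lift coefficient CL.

From L = ½ρv²S·CL, rearranging gives CL = 2L/(ρv²S).
CL = 2 × 10700 / (0.904 × 61.5² × 13.1) = 0.478

CL = 0.478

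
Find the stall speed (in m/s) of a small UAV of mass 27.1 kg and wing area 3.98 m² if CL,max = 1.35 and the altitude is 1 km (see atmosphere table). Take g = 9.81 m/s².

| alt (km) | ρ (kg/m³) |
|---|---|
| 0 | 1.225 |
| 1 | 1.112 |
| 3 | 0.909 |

V_stall = 9.43 m/s

At 1 km, from the table: ρ = 1.112 kg/m³.
Stall occurs when L = W at CL,max. W = mg = 27.1 × 9.81 = 265.9 N.
V_stall = √(2W/(ρ·S·CL,max)) = √(2 × 265.9 / (1.112 × 3.98 × 1.35))
V_stall = √88.99 = 9.43 m/s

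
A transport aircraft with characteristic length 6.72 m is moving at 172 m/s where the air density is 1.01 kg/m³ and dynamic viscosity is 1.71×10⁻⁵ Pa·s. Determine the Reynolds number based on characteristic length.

Re = ρ·v·c/μ = 1.01 × 172 × 6.72 / (1.71×10⁻⁵) = 6.83×10^7

Re = 6.83×10^7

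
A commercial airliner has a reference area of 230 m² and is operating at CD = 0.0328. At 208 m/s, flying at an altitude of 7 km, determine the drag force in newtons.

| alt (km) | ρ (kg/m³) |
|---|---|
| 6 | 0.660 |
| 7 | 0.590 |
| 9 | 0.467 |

D = 96300 N

At 7 km, from the table: ρ = 0.590 kg/m³.
Dynamic pressure q = ½ρv² = ½ × 0.59 × 208² = 12760 Pa.
D = q·S·CD = 12760 × 230 × 0.0328 = 96300 N ≈ 96.3 kN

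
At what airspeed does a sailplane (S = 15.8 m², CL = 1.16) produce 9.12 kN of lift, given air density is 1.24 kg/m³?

L = ½ρv²S·CL ⇒ v = √(2L/(ρ·S·CL))
v = √(2 × 9120 / (1.24 × 15.8 × 1.16)) = √802.6 = 28.3 m/s

v = 28.3 m/s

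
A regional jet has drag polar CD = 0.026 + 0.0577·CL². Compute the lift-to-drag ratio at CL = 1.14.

L/D = 11.3

CD = 0.026 + 0.0577 × 1.14² = 0.101
L/D = CL/CD = 1.14 / 0.101 = 11.3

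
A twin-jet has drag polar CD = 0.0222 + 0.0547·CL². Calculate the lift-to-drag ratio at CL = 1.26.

CD = 0.0222 + 0.0547 × 1.26² = 0.109
L/D = CL/CD = 1.26 / 0.109 = 11.6

L/D = 11.6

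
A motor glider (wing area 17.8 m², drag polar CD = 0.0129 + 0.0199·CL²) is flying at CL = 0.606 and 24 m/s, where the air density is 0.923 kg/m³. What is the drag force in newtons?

D = 95.6 N

CD = 0.0129 + 0.0199 × 0.606² = 0.02021
D = ½ρv²S·CD = ½ × 0.923 × 24² × 17.8 × 0.02021 = 95.6 N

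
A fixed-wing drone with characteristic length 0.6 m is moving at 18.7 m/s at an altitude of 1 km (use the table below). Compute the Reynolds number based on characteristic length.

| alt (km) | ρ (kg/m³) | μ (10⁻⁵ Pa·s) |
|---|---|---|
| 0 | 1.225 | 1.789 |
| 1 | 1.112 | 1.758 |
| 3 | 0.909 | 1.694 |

At 1 km, from the table: ρ = 1.112 kg/m³, μ = 1.758×10⁻⁵ Pa·s.
Re = ρ·v·c/μ = 1.112 × 18.7 × 0.6 / (1.758×10⁻⁵) = 7.1×10^5

Re = 7.1×10^5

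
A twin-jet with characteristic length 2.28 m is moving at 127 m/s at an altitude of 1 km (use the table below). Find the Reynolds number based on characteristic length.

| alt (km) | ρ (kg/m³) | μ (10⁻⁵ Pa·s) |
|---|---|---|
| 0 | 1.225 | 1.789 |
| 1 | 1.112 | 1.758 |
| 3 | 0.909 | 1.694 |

At 1 km, from the table: ρ = 1.112 kg/m³, μ = 1.758×10⁻⁵ Pa·s.
Re = ρ·v·c/μ = 1.112 × 127 × 2.28 / (1.758×10⁻⁵) = 1.83×10^7

Re = 1.83×10^7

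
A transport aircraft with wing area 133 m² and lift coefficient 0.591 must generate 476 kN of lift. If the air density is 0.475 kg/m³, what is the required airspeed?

v = 160 m/s

L = ½ρv²S·CL ⇒ v = √(2L/(ρ·S·CL))
v = √(2 × 4.76×10^5 / (0.475 × 133 × 0.591)) = √25500 = 160 m/s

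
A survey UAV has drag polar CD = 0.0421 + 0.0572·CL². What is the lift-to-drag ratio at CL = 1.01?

CD = 0.0421 + 0.0572 × 1.01² = 0.1004
L/D = CL/CD = 1.01 / 0.1004 = 10.1

L/D = 10.1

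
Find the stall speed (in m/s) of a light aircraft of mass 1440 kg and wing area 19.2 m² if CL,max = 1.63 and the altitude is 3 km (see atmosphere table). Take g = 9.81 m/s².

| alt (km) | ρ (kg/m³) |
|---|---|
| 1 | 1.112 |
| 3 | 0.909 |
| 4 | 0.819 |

At 3 km, from the table: ρ = 0.909 kg/m³.
At stall, lift equals weight: L = W = m·g = 1440 × 9.81 = 14130 N.
V_stall = √(2W/(ρ·S·CL,max)) = √(2 × 14130 / (0.909 × 19.2 × 1.63))
V_stall = √993.1 = 31.5 m/s

V_stall = 31.5 m/s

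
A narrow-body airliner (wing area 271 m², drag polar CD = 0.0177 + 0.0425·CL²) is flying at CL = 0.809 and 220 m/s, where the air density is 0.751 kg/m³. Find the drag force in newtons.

D = 2.24×10^5 N

CD = 0.0177 + 0.0425 × 0.809² = 0.04552
D = ½ρv²S·CD = ½ × 0.751 × 220² × 271 × 0.04552 = 2.24×10^5 N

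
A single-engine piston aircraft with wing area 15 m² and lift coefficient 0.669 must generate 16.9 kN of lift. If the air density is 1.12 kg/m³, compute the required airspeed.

L = ½ρv²S·CL ⇒ v = √(2L/(ρ·S·CL))
v = √(2 × 16900 / (1.12 × 15 × 0.669)) = √3007 = 54.8 m/s

v = 54.8 m/s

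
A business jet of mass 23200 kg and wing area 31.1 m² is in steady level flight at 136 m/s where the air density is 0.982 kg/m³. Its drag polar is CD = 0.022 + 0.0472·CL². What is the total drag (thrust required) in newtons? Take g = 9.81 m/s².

D = 14900 N

Level flight ⇒ L = W = m·g = 23200 × 9.81 = 2.2759×10^5 N.
q = ½ρv² = ½ × 0.982 × 136² = 9082 Pa.
CL = W/(q·S) = 2.2759×10^5 / (9082 × 31.1) = 0.8058.
CD = 0.022 + 0.0472 × 0.8058² = 0.05265.
D = q·S·CD = 9082 × 31.1 × 0.05265 = 14870 N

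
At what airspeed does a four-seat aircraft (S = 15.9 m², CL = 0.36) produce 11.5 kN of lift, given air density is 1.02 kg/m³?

L = ½ρv²S·CL ⇒ v = √(2L/(ρ·S·CL))
v = √(2 × 11500 / (1.02 × 15.9 × 0.36)) = √3939 = 62.8 m/s

v = 62.8 m/s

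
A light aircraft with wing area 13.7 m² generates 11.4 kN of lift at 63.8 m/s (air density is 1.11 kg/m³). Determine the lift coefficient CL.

CL = 0.368

From L = ½ρv²S·CL, rearranging gives CL = 2L/(ρv²S).
CL = 2 × 11400 / (1.11 × 63.8² × 13.7) = 0.368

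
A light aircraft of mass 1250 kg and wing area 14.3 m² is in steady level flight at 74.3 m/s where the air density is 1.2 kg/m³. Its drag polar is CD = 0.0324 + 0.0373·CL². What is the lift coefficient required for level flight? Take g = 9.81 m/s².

CL = 0.259

Weight W = mg = 1250 × 9.81 = 12262 N; in level flight L = W.
Dynamic pressure q = 0.5 × 1.2 × 74.3² = 3312 Pa.
CL = W/(q·S) = 12262 / (3312 × 14.3) = 0.2589.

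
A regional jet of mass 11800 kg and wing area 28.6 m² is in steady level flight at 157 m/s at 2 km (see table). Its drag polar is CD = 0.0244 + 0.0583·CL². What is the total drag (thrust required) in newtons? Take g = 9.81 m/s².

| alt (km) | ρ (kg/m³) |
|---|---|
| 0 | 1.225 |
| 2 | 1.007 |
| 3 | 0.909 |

At 2 km, from the table: ρ = 1.007 kg/m³.
Level flight ⇒ L = W = m·g = 11800 × 9.81 = 1.1576×10^5 N.
Dynamic pressure q = 0.5 × 1.007 × 157² = 12410 Pa.
CL = 2W/(ρv²S) = 2×1.1576×10^5/(1.007×157²×28.6) = 0.3261.
CD = 0.0244 + 0.0583 × 0.3261² = 0.0306.
D = q·S·CD = 12410 × 28.6 × 0.0306 = 10860 N

D = 10900 N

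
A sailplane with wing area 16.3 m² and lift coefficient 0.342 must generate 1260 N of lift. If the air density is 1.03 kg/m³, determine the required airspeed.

v = 20.9 m/s

L = ½ρv²S·CL ⇒ v = √(2L/(ρ·S·CL))
v = √(2 × 1260 / (1.03 × 16.3 × 0.342)) = √438.9 = 20.9 m/s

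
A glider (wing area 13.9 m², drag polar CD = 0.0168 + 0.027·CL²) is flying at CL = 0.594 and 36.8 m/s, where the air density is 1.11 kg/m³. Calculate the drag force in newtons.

D = 275 N

CD = 0.0168 + 0.027 × 0.594² = 0.02633
D = ½ρv²S·CD = ½ × 1.11 × 36.8² × 13.9 × 0.02633 = 275 N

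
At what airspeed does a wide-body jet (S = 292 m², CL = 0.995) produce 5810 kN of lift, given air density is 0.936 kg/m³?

L = ½ρv²S·CL ⇒ v = √(2L/(ρ·S·CL))
v = √(2 × 5.81×10^6 / (0.936 × 292 × 0.995)) = √42730 = 207 m/s

v = 207 m/s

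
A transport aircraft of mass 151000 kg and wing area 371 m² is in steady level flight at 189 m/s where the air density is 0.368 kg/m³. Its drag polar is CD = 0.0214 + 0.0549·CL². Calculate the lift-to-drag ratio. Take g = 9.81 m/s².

L/D = 14.6

In steady level flight, lift balances weight: W = mg = 151000 × 9.81 = 1.4813×10^6 N.
Dynamic pressure q = 0.5 × 0.368 × 189² = 6573 Pa.
CL = W/(q·S) = 1.4813×10^6 / (6573 × 371) = 0.6075.
CD = 0.0214 + 0.0549 × 0.6075² = 0.04166.
L/D = CL/CD = 0.6075 / 0.04166 = 14.6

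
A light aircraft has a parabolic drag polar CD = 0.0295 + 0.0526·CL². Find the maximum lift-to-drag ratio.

(L/D)max = 12.7

For CD = CD0 + K·CL², (L/D)max occurs at CL* = √(CD0/K) and equals 1/(2√(K·CD0)).
(L/D)max = 1/(2√(0.0526 × 0.0295)) = 1/(2 × 0.03939) = 12.7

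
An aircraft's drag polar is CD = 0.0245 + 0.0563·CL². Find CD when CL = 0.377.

CD = 0.0245 + 0.0563 × 0.377² = 0.0245 + 0.008002 = 0.0325

CD = 0.0325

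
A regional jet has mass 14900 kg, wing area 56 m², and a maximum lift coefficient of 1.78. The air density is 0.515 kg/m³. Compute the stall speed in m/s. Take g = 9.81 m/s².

Weight W = mg = 14900 × 9.81 = 1.462×10^5 N.
From L = ½ρV²S·CL,max = W: V_stall = √(2W/(ρSCL,max)) = √(2·1.462×10^5/(0.515·56·1.78))
V_stall = √5695 = 75.5 m/s

V_stall = 75.5 m/s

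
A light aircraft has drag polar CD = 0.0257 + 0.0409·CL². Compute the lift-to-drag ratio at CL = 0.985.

L/D = 15.1

CD = 0.0257 + 0.0409 × 0.985² = 0.06538
L/D = CL/CD = 0.985 / 0.06538 = 15.1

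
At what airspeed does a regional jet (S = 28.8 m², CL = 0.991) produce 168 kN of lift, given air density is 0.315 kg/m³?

v = 193 m/s

L = ½ρv²S·CL ⇒ v = √(2L/(ρ·S·CL))
v = √(2 × 1.68×10^5 / (0.315 × 28.8 × 0.991)) = √37370 = 193 m/s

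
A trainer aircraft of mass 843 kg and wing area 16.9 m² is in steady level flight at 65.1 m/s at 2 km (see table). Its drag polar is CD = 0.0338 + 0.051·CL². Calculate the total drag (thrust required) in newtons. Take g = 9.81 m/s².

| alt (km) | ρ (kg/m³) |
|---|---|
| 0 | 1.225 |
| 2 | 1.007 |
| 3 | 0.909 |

At 2 km, from the table: ρ = 1.007 kg/m³.
In steady level flight, lift balances weight: W = mg = 843 × 9.81 = 8269.8 N.
Dynamic pressure q = 0.5 × 1.007 × 65.1² = 2134 Pa.
CL = W/(q·S) = 8269.8 / (2134 × 16.9) = 0.2293.
CD = 0.0338 + 0.051 × 0.2293² = 0.03648.
D = q·S·CD = 2134 × 16.9 × 0.03648 = 1316 N

D = 1320 N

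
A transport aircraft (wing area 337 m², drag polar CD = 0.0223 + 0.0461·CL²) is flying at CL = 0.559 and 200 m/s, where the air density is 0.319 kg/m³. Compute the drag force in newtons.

CD = 0.0223 + 0.0461 × 0.559² = 0.03671
D = ½ρv²S·CD = ½ × 0.319 × 200² × 337 × 0.03671 = 78900 N

D = 78900 N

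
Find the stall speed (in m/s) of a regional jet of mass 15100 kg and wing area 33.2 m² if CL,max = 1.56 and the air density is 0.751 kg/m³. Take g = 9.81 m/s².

Stall occurs when L = W at CL,max. W = mg = 15100 × 9.81 = 1.481×10^5 N.
From L = ½ρV²S·CL,max = W: V_stall = √(2W/(ρSCL,max)) = √(2·1.481×10^5/(0.751·33.2·1.56))
V_stall = √7617 = 87.3 m/s

V_stall = 87.3 m/s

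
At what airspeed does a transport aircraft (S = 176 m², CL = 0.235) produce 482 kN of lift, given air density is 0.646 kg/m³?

v = 190 m/s

L = ½ρv²S·CL ⇒ v = √(2L/(ρ·S·CL))
v = √(2 × 4.82×10^5 / (0.646 × 176 × 0.235)) = √36080 = 190 m/s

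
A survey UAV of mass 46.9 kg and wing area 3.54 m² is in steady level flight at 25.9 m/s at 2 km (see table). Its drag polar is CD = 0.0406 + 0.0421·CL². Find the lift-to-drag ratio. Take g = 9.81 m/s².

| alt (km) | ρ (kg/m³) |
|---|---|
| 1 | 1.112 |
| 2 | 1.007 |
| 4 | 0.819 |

At 2 km, from the table: ρ = 1.007 kg/m³.
In steady level flight, lift balances weight: W = mg = 46.9 × 9.81 = 460.09 N.
q = ½ρv² = ½ × 1.007 × 25.9² = 337.8 Pa.
CL = W/(q·S) = 460.09 / (337.8 × 3.54) = 0.3848.
CD = 0.0406 + 0.0421 × 0.3848² = 0.04683.
L/D = CL/CD = 0.3848 / 0.04683 = 8.22

L/D = 8.22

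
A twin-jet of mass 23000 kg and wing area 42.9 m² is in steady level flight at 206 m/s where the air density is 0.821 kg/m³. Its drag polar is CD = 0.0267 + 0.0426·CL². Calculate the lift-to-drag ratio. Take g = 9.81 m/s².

L/D = 9.87

Level flight ⇒ L = W = m·g = 23000 × 9.81 = 2.2563×10^5 N.
q = ½ρv² = ½ × 0.821 × 206² = 17420 Pa.
CL = W/(q·S) = 2.2563×10^5 / (17420 × 42.9) = 0.3019.
CD = 0.0267 + 0.0426 × 0.3019² = 0.03058.
L/D = CL/CD = 0.3019 / 0.03058 = 9.87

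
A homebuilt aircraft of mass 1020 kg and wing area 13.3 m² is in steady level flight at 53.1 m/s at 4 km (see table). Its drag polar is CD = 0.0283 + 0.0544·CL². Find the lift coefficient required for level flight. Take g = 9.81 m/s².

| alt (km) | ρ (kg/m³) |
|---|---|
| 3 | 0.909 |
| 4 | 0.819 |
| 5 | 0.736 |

At 4 km, from the table: ρ = 0.819 kg/m³.
Level flight ⇒ L = W = m·g = 1020 × 9.81 = 10006 N.
Dynamic pressure q = 0.5 × 0.819 × 53.1² = 1155 Pa.
CL = W/(q·S) = 10006 / (1155 × 13.3) = 0.6516.

CL = 0.652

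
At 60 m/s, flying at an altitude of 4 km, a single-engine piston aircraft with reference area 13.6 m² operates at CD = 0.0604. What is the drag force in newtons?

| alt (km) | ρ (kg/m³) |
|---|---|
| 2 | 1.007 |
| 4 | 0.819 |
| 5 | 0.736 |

At 4 km, from the table: ρ = 0.819 kg/m³.
D = ½ρv²S·CD = ½ × 0.819 × 60² × 13.6 × 0.0604 = 1210 N

D = 1210 N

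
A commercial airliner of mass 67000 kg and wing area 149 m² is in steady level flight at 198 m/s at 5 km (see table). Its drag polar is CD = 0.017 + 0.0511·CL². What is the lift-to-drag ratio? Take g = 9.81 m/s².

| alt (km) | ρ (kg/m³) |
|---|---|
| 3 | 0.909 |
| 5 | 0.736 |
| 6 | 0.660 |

At 5 km, from the table: ρ = 0.736 kg/m³.
Weight W = mg = 67000 × 9.81 = 6.5727×10^5 N; in level flight L = W.
q = ½ρv² = ½ × 0.736 × 198² = 14430 Pa.
CL = W/(q·S) = 6.5727×10^5 / (14430 × 149) = 0.3058.
CD = 0.017 + 0.0511 × 0.3058² = 0.02178.
L/D = CL/CD = 0.3058 / 0.02178 = 14

L/D = 14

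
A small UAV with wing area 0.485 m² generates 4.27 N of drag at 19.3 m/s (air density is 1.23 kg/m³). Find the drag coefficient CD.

CD = 0.0384

From D = ½ρv²S·CD, rearranging gives CD = 2D/(ρv²S).
CD = 2 × 4.27 / (1.23 × 19.3² × 0.485) = 0.0384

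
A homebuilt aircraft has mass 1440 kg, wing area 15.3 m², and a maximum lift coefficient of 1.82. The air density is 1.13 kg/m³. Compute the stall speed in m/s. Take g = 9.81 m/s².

V_stall = 30 m/s

At stall, lift equals weight: L = W = m·g = 1440 × 9.81 = 14130 N.
From L = ½ρV²S·CL,max = W: V_stall = √(2W/(ρSCL,max)) = √(2·14130/(1.13·15.3·1.82))
V_stall = √897.9 = 30 m/s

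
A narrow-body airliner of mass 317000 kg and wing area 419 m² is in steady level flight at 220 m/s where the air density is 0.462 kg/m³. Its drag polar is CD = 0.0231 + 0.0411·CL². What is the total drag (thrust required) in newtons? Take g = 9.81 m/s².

Weight W = mg = 317000 × 9.81 = 3.1098×10^6 N; in level flight L = W.
Dynamic pressure q = 0.5 × 0.462 × 220² = 11180 Pa.
CL = 2W/(ρv²S) = 2×3.1098×10^6/(0.462×220²×419) = 0.6638.
CD = 0.0231 + 0.0411 × 0.6638² = 0.04121.
D = q·S·CD = 11180 × 419 × 0.04121 = 1.931×10^5 N

D = 1.93×10^5 N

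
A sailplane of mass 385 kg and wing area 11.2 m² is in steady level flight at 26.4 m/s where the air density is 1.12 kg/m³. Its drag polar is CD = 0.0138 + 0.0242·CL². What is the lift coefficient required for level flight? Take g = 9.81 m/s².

CL = 0.864

In steady level flight, lift balances weight: W = mg = 385 × 9.81 = 3776.9 N.
Dynamic pressure q = 0.5 × 1.12 × 26.4² = 390.3 Pa.
Required CL = L/(qS) = 3776.9/(390.3·11.2) = 0.864.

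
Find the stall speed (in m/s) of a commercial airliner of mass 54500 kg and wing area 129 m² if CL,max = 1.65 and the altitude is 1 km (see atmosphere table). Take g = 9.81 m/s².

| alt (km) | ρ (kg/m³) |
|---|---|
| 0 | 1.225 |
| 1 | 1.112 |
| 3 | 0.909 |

V_stall = 67.2 m/s

At 1 km, from the table: ρ = 1.112 kg/m³.
Weight W = mg = 54500 × 9.81 = 5.346×10^5 N.
V_stall = √(2W/(ρ·S·CL,max)) = √(2 × 5.346×10^5 / (1.112 × 129 × 1.65))
V_stall = √4518 = 67.2 m/s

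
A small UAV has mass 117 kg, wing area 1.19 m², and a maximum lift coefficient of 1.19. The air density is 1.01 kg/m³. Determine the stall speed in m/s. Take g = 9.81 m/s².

Stall occurs when L = W at CL,max. W = mg = 117 × 9.81 = 1148 N.
From L = ½ρV²S·CL,max = W: V_stall = √(2W/(ρSCL,max)) = √(2·1148/(1.01·1.19·1.19))
V_stall = √1605 = 40.1 m/s

V_stall = 40.1 m/s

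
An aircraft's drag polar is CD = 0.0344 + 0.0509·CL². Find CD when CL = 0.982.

CD = 0.0835

CD = 0.0344 + 0.0509 × 0.982² = 0.0344 + 0.04908 = 0.0835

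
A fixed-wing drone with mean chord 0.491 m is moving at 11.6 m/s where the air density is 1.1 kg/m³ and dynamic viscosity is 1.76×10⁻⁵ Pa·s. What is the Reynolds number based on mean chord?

Re = 3.56×10^5

Re = ρ·v·c/μ = 1.1 × 11.6 × 0.491 / (1.76×10⁻⁵) = 3.56×10^5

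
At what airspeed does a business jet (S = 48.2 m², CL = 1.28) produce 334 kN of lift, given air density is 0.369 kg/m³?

L = ½ρv²S·CL ⇒ v = √(2L/(ρ·S·CL))
v = √(2 × 3.34×10^5 / (0.369 × 48.2 × 1.28)) = √29340 = 171 m/s

v = 171 m/s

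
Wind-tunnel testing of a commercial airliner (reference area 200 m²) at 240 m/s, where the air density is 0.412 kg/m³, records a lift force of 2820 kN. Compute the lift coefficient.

From L = ½ρv²S·CL, rearranging gives CL = 2L/(ρv²S).
CL = 2 × 2.82×10^6 / (0.412 × 240² × 200) = 1.19

CL = 1.19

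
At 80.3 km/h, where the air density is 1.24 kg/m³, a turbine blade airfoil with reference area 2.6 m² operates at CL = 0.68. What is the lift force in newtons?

L = 545 N

Convert speed: v = 80.3 km/h ÷ 3.6 = 22.31 m/s.
L = ½ρv²S·CL = ½ × 1.24 × 22.31² × 2.6 × 0.68 = 545 N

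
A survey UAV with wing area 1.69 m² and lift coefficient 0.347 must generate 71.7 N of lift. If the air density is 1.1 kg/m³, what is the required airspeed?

v = 14.9 m/s

L = ½ρv²S·CL ⇒ v = √(2L/(ρ·S·CL))
v = √(2 × 71.7 / (1.1 × 1.69 × 0.347)) = √222.3 = 14.9 m/s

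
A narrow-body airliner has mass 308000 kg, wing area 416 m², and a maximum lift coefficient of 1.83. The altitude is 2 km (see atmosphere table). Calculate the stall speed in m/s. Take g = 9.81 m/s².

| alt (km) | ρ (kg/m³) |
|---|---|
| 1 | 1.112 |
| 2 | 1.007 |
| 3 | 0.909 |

V_stall = 88.8 m/s

At 2 km, from the table: ρ = 1.007 kg/m³.
At stall, lift equals weight: L = W = m·g = 308000 × 9.81 = 3.021×10^6 N.
V_stall = √(2W/(ρ·S·CL,max)) = √(2 × 3.021×10^6 / (1.007 × 416 × 1.83))
V_stall = √7883 = 88.8 m/s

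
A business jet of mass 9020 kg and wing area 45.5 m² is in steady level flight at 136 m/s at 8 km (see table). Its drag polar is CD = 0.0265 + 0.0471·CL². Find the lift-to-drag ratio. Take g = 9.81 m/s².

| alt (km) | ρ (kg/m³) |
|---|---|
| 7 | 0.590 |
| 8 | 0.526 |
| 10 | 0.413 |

L/D = 11.7

At 8 km, from the table: ρ = 0.526 kg/m³.
Level flight ⇒ L = W = m·g = 9020 × 9.81 = 88486 N.
q = ½ρv² = ½ × 0.526 × 136² = 4864 Pa.
CL = W/(q·S) = 88486 / (4864 × 45.5) = 0.3998.
CD = 0.0265 + 0.0471 × 0.3998² = 0.03403.
L/D = CL/CD = 0.3998 / 0.03403 = 11.7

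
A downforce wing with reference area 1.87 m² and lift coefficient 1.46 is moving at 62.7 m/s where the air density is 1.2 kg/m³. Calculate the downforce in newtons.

Dynamic pressure q = ½ρv² = ½ × 1.2 × 62.7² = 2359 Pa.
L = q·S·CL = 2359 × 1.87 × 1.46 = 6440 N ≈ 6.44 kN

L = 6440 N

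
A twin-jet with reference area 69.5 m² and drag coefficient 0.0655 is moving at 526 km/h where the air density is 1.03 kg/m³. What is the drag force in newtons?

Convert speed: v = 526 km/h ÷ 3.6 = 146.1 m/s.
D = ½ρv²S·CD = ½ × 1.03 × 146.1² × 69.5 × 0.0655 = 50000 N ≈ 50 kN

D = 50000 N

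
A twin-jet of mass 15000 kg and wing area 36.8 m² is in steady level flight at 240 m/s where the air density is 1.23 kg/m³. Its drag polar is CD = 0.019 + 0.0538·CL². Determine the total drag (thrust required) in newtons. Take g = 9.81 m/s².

D = 25700 N

In steady level flight, lift balances weight: W = mg = 15000 × 9.81 = 1.4715×10^5 N.
Dynamic pressure q = 0.5 × 1.23 × 240² = 35420 Pa.
CL = 2W/(ρv²S) = 2×1.4715×10^5/(1.23×240²×36.8) = 0.1129.
CD = 0.019 + 0.0538 × 0.1129² = 0.01969.
D = q·S·CD = 35420 × 36.8 × 0.01969 = 25660 N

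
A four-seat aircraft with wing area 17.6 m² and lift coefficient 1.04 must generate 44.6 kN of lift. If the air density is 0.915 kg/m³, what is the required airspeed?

v = 73 m/s

L = ½ρv²S·CL ⇒ v = √(2L/(ρ·S·CL))
v = √(2 × 44600 / (0.915 × 17.6 × 1.04)) = √5326 = 73 m/s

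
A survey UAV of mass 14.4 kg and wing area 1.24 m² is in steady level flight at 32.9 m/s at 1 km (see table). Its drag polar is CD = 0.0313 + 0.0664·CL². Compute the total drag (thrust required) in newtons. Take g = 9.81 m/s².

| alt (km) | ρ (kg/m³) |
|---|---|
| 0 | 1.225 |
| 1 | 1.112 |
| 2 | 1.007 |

At 1 km, from the table: ρ = 1.112 kg/m³.
Weight W = mg = 14.4 × 9.81 = 141.26 N; in level flight L = W.
Dynamic pressure q = 0.5 × 1.112 × 32.9² = 601.8 Pa.
CL = 2W/(ρv²S) = 2×141.26/(1.112×32.9²×1.24) = 0.1893.
CD = 0.0313 + 0.0664 × 0.1893² = 0.03368.
D = q·S·CD = 601.8 × 1.24 × 0.03368 = 25.13 N

D = 25.1 N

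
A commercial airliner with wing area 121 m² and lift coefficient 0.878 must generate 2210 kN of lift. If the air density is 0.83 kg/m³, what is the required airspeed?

v = 224 m/s

L = ½ρv²S·CL ⇒ v = √(2L/(ρ·S·CL))
v = √(2 × 2.21×10^6 / (0.83 × 121 × 0.878)) = √50130 = 224 m/s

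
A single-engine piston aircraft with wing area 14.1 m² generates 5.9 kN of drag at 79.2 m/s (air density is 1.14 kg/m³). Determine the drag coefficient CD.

CD = 0.117

From D = ½ρv²S·CD, rearranging gives CD = 2D/(ρv²S).
CD = 2 × 5900 / (1.14 × 79.2² × 14.1) = 0.117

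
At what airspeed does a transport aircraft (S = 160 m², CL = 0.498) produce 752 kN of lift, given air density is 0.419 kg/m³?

L = ½ρv²S·CL ⇒ v = √(2L/(ρ·S·CL))
v = √(2 × 7.52×10^5 / (0.419 × 160 × 0.498)) = √45050 = 212 m/s

v = 212 m/s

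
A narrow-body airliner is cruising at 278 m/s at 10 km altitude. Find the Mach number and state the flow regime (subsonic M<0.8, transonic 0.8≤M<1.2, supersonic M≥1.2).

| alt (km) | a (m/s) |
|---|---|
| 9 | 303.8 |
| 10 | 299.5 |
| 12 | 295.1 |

M = 0.928 (transonic)

At 10 km, from the table: a = 299.5 m/s.
M = v/a = 278 / 299.5 = 0.928
M = 0.928 → transonic.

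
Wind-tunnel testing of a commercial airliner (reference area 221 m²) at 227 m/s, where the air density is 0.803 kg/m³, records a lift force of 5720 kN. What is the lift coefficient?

From L = ½ρv²S·CL, rearranging gives CL = 2L/(ρv²S).
CL = 2 × 5.72×10^6 / (0.803 × 227² × 221) = 1.25

CL = 1.25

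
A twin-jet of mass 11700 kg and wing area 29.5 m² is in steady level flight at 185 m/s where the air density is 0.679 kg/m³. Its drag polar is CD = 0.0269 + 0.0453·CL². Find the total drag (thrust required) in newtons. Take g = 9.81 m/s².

D = 11000 N

In steady level flight, lift balances weight: W = mg = 11700 × 9.81 = 1.1478×10^5 N.
Dynamic pressure q = 0.5 × 0.679 × 185² = 11620 Pa.
CL = W/(q·S) = 1.1478×10^5 / (11620 × 29.5) = 0.3348.
CD = 0.0269 + 0.0453 × 0.3348² = 0.03198.
D = q·S·CD = 11620 × 29.5 × 0.03198 = 10960 N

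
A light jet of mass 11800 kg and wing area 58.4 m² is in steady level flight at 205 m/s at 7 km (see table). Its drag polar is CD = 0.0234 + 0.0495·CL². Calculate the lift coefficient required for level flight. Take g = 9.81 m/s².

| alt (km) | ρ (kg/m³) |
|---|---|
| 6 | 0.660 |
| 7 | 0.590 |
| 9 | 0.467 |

CL = 0.16

At 7 km, from the table: ρ = 0.590 kg/m³.
In steady level flight, lift balances weight: W = mg = 11800 × 9.81 = 1.1576×10^5 N.
q = ½ρv² = ½ × 0.59 × 205² = 12400 Pa.
CL = W/(q·S) = 1.1576×10^5 / (12400 × 58.4) = 0.1599.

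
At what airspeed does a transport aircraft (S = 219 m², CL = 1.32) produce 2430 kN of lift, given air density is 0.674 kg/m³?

v = 158 m/s

L = ½ρv²S·CL ⇒ v = √(2L/(ρ·S·CL))
v = √(2 × 2.43×10^6 / (0.674 × 219 × 1.32)) = √24940 = 158 m/s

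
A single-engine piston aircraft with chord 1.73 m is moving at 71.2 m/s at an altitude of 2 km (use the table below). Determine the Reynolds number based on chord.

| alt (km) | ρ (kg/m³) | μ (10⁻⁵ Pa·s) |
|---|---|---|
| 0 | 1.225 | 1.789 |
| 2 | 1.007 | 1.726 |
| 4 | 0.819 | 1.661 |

Re = 7.19×10^6

At 2 km, from the table: ρ = 1.007 kg/m³, μ = 1.726×10⁻⁵ Pa·s.
Re = ρ·v·c/μ = 1.007 × 71.2 × 1.73 / (1.726×10⁻⁵) = 7.19×10^6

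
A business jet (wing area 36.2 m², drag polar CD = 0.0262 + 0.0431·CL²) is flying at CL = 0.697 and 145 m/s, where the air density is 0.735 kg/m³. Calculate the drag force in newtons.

CD = 0.0262 + 0.0431 × 0.697² = 0.04714
D = ½ρv²S·CD = ½ × 0.735 × 145² × 36.2 × 0.04714 = 13200 N

D = 13200 N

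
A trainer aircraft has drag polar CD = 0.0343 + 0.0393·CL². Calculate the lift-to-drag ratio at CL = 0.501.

CD = 0.0343 + 0.0393 × 0.501² = 0.04416
L/D = CL/CD = 0.501 / 0.04416 = 11.3

L/D = 11.3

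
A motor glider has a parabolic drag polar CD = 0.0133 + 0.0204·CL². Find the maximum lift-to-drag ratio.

(L/D)max = 30.4

For CD = CD0 + K·CL², (L/D)max occurs at CL* = √(CD0/K) and equals 1/(2√(K·CD0)).
(L/D)max = 1/(2√(0.0204 × 0.0133)) = 1/(2 × 0.01647) = 30.4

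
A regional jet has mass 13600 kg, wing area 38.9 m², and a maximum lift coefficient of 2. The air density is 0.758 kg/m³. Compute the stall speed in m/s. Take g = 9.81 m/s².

At stall, lift equals weight: L = W = m·g = 13600 × 9.81 = 1.334×10^5 N.
V_stall = √(2W/(ρ·S·CL,max)) = √(2 × 1.334×10^5 / (0.758 × 38.9 × 2))
V_stall = √4525 = 67.3 m/s

V_stall = 67.3 m/s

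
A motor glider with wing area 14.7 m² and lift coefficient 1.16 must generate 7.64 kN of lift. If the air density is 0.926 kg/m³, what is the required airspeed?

L = ½ρv²S·CL ⇒ v = √(2L/(ρ·S·CL))
v = √(2 × 7640 / (0.926 × 14.7 × 1.16)) = √967.7 = 31.1 m/s

v = 31.1 m/s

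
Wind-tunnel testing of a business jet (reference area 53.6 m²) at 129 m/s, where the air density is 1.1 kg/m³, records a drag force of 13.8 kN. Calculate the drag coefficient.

From D = ½ρv²S·CD, rearranging gives CD = 2D/(ρv²S).
CD = 2 × 13800 / (1.1 × 129² × 53.6) = 0.0281

CD = 0.0281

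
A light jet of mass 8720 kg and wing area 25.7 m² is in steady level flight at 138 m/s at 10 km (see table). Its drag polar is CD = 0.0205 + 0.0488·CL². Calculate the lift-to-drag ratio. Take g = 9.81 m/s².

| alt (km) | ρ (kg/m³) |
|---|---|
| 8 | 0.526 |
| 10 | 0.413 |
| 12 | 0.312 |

At 10 km, from the table: ρ = 0.413 kg/m³.
Weight W = mg = 8720 × 9.81 = 85543 N; in level flight L = W.
q = ½ρv² = ½ × 0.413 × 138² = 3933 Pa.
Required CL = L/(qS) = 85543/(3933·25.7) = 0.8464.
CD = 0.0205 + 0.0488 × 0.8464² = 0.05546.
L/D = CL/CD = 0.8464 / 0.05546 = 15.3

L/D = 15.3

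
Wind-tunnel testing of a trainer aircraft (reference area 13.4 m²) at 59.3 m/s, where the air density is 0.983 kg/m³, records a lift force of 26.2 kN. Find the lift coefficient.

From L = ½ρv²S·CL, rearranging gives CL = 2L/(ρv²S).
CL = 2 × 26200 / (0.983 × 59.3² × 13.4) = 1.13

CL = 1.13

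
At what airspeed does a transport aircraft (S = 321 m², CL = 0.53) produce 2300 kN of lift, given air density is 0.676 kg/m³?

v = 200 m/s

L = ½ρv²S·CL ⇒ v = √(2L/(ρ·S·CL))
v = √(2 × 2.3×10^6 / (0.676 × 321 × 0.53)) = √40000 = 200 m/s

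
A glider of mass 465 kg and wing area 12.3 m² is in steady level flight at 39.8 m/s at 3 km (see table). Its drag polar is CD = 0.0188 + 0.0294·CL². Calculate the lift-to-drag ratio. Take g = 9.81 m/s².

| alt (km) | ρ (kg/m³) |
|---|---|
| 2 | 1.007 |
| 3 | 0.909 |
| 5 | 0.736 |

At 3 km, from the table: ρ = 0.909 kg/m³.
Weight W = mg = 465 × 9.81 = 4561.7 N; in level flight L = W.
Dynamic pressure q = 0.5 × 0.909 × 39.8² = 719.9 Pa.
CL = 2W/(ρv²S) = 2×4561.7/(0.909×39.8²×12.3) = 0.5151.
CD = 0.0188 + 0.0294 × 0.5151² = 0.0266.
L/D = CL/CD = 0.5151 / 0.0266 = 19.4

L/D = 19.4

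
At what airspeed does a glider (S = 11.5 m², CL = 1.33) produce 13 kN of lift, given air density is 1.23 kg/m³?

v = 37.2 m/s

L = ½ρv²S·CL ⇒ v = √(2L/(ρ·S·CL))
v = √(2 × 13000 / (1.23 × 11.5 × 1.33)) = √1382 = 37.2 m/s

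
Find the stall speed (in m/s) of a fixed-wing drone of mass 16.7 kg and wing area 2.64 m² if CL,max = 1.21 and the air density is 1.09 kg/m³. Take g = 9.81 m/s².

V_stall = 9.7 m/s

Weight W = mg = 16.7 × 9.81 = 163.8 N.
From L = ½ρV²S·CL,max = W: V_stall = √(2W/(ρSCL,max)) = √(2·163.8/(1.09·2.64·1.21))
V_stall = √94.1 = 9.7 m/s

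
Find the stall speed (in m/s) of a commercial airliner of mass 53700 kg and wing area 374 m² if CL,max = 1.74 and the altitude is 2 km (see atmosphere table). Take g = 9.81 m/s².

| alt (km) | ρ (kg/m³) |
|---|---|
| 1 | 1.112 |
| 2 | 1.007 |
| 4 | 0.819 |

V_stall = 40.1 m/s

At 2 km, from the table: ρ = 1.007 kg/m³.
Weight W = mg = 53700 × 9.81 = 5.268×10^5 N.
V_stall = √(2W/(ρ·S·CL,max)) = √(2 × 5.268×10^5 / (1.007 × 374 × 1.74))
V_stall = √1608 = 40.1 m/s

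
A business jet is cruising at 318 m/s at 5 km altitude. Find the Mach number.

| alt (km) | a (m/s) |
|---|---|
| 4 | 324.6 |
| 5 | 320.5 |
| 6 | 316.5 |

M = 0.992

At 5 km, from the table: a = 320.5 m/s.
M = v/a = 318 / 320.5 = 0.992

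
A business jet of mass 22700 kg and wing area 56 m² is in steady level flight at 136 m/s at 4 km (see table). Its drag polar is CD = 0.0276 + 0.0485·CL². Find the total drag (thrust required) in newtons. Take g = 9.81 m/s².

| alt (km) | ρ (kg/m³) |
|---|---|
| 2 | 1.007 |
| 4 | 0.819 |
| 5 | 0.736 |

D = 17400 N

At 4 km, from the table: ρ = 0.819 kg/m³.
Weight W = mg = 22700 × 9.81 = 2.2269×10^5 N; in level flight L = W.
Dynamic pressure q = 0.5 × 0.819 × 136² = 7574 Pa.
CL = 2W/(ρv²S) = 2×2.2269×10^5/(0.819×136²×56) = 0.525.
CD = 0.0276 + 0.0485 × 0.525² = 0.04097.
D = q·S·CD = 7574 × 56 × 0.04097 = 17380 N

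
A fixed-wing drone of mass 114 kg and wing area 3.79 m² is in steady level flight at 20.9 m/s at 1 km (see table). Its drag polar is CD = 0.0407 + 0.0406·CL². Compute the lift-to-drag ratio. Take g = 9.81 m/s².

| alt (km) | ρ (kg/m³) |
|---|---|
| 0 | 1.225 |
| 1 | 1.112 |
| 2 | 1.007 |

At 1 km, from the table: ρ = 1.112 kg/m³.
Level flight ⇒ L = W = m·g = 114 × 9.81 = 1118.3 N.
q = ½ρv² = ½ × 1.112 × 20.9² = 242.9 Pa.
Required CL = L/(qS) = 1118.3/(242.9·3.79) = 1.215.
CD = 0.0407 + 0.0406 × 1.215² = 0.1006.
L/D = CL/CD = 1.215 / 0.1006 = 12.1

L/D = 12.1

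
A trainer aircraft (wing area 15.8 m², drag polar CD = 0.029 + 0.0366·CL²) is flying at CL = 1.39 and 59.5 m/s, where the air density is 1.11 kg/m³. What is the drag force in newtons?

CD = 0.029 + 0.0366 × 1.39² = 0.09971
D = ½ρv²S·CD = ½ × 1.11 × 59.5² × 15.8 × 0.09971 = 3100 N

D = 3100 N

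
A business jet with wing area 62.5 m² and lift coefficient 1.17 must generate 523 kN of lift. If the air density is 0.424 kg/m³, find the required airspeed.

v = 184 m/s

L = ½ρv²S·CL ⇒ v = √(2L/(ρ·S·CL))
v = √(2 × 5.23×10^5 / (0.424 × 62.5 × 1.17)) = √33740 = 184 m/s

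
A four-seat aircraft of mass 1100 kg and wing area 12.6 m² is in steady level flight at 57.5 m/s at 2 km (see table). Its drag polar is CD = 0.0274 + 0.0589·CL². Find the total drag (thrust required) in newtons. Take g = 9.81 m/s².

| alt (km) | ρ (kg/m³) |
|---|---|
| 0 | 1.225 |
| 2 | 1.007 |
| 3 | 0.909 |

D = 902 N

At 2 km, from the table: ρ = 1.007 kg/m³.
Level flight ⇒ L = W = m·g = 1100 × 9.81 = 10791 N.
q = ½ρv² = ½ × 1.007 × 57.5² = 1665 Pa.
Required CL = L/(qS) = 10791/(1665·12.6) = 0.5145.
CD = 0.0274 + 0.0589 × 0.5145² = 0.04299.
D = q·S·CD = 1665 × 12.6 × 0.04299 = 901.7 N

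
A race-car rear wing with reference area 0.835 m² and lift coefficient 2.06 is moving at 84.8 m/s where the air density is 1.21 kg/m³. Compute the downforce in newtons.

L = ½ρv²S·CL = ½ × 1.21 × 84.8² × 0.835 × 2.06 = 7480 N ≈ 7.48 kN

L = 7480 N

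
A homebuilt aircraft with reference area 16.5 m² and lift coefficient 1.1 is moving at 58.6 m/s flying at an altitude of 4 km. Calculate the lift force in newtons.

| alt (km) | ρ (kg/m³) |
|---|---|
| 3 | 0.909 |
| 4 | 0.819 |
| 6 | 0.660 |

At 4 km, from the table: ρ = 0.819 kg/m³.
Dynamic pressure q = ½ρv² = ½ × 0.819 × 58.6² = 1406 Pa.
L = q·S·CL = 1406 × 16.5 × 1.1 = 25500 N ≈ 25.5 kN

L = 25500 N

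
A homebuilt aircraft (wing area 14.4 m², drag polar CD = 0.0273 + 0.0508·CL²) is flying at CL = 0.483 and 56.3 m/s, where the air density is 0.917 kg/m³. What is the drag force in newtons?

CD = 0.0273 + 0.0508 × 0.483² = 0.03915
D = ½ρv²S·CD = ½ × 0.917 × 56.3² × 14.4 × 0.03915 = 819 N

D = 819 N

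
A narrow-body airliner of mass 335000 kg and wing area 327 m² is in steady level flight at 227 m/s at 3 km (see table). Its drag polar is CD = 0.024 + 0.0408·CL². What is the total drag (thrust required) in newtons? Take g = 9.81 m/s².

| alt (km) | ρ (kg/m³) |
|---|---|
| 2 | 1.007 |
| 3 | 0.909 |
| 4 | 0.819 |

D = 2.41×10^5 N

At 3 km, from the table: ρ = 0.909 kg/m³.
In steady level flight, lift balances weight: W = mg = 335000 × 9.81 = 3.2864×10^6 N.
q = ½ρv² = ½ × 0.909 × 227² = 23420 Pa.
Required CL = L/(qS) = 3.2864×10^6/(23420·327) = 0.4291.
CD = 0.024 + 0.0408 × 0.4291² = 0.03151.
D = q·S·CD = 23420 × 327 × 0.03151 = 2.413×10^5 N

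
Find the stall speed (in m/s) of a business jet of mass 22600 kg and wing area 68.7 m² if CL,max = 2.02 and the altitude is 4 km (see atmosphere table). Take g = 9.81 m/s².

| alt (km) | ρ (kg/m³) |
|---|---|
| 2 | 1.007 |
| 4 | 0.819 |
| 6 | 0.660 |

V_stall = 62.5 m/s

At 4 km, from the table: ρ = 0.819 kg/m³.
At stall, lift equals weight: L = W = m·g = 22600 × 9.81 = 2.217×10^5 N.
From L = ½ρV²S·CL,max = W: V_stall = √(2W/(ρSCL,max)) = √(2·2.217×10^5/(0.819·68.7·2.02))
V_stall = √3901 = 62.5 m/s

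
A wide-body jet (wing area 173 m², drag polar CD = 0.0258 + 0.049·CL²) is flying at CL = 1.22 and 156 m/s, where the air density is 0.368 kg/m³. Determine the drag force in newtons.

CD = 0.0258 + 0.049 × 1.22² = 0.09873
D = ½ρv²S·CD = ½ × 0.368 × 156² × 173 × 0.09873 = 76500 N

D = 76500 N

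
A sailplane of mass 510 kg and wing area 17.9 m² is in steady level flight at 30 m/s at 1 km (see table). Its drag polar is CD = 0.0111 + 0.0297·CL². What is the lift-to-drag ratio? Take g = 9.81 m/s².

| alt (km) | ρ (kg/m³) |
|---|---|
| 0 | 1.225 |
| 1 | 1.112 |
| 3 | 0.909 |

At 1 km, from the table: ρ = 1.112 kg/m³.
In steady level flight, lift balances weight: W = mg = 510 × 9.81 = 5003.1 N.
q = ½ρv² = ½ × 1.112 × 30² = 500.4 Pa.
CL = W/(q·S) = 5003.1 / (500.4 × 17.9) = 0.5586.
CD = 0.0111 + 0.0297 × 0.5586² = 0.02037.
L/D = CL/CD = 0.5586 / 0.02037 = 27.4

L/D = 27.4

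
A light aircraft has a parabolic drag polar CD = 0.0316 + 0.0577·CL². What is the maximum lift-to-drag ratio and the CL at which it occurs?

(L/D)max = 11.7, at CL = 0.74

For CD = CD0 + K·CL², (L/D)max occurs at CL* = √(CD0/K) and equals 1/(2√(K·CD0)).
(L/D)max = 1/(2√(0.0577 × 0.0316)) = 1/(2 × 0.0427) = 11.7
CL* = √(0.0316/0.0577) = 0.74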